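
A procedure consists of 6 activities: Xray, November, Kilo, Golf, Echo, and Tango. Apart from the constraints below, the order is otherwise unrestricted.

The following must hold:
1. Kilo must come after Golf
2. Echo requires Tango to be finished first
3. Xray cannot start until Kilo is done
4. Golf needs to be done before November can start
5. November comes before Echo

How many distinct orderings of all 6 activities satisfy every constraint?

The activities with no prerequisites are Golf, Tango; any of them can be placed first.
Counting all ways to extend the partial order to a total order gives 26.

26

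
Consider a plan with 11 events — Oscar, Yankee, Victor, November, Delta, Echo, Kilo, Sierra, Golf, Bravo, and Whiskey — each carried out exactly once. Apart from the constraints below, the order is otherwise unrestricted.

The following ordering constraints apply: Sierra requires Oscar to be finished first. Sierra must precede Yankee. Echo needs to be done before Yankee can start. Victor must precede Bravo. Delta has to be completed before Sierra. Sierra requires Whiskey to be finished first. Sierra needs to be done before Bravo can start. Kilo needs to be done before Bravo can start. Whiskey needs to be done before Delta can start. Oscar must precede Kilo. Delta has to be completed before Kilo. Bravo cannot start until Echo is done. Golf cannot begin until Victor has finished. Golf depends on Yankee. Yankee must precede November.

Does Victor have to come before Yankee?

No

No chain of constraints connects Victor to Yankee in either direction.
There exist valid orderings with Yankee before Victor, so Victor is not required to come first.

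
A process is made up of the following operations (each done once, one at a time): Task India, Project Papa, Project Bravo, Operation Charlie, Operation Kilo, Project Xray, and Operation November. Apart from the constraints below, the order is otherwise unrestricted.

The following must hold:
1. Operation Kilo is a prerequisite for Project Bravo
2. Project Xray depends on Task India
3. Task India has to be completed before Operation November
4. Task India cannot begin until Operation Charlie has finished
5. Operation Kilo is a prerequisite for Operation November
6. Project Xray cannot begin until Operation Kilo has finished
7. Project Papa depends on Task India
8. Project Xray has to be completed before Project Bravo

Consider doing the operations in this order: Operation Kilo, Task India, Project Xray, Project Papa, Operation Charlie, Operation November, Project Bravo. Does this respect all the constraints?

No

In the proposed order, Task India appears before Operation Charlie.
That contradicts the constraint that Operation Charlie must precede Task India.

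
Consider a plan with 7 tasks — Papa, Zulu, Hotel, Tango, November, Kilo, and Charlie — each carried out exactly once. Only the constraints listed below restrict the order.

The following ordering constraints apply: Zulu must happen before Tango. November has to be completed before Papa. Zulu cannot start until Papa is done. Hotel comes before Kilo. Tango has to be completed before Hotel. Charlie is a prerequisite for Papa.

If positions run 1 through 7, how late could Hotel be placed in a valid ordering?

The only task forced after Hotel (directly or by a chain) is Kilo.
So at least 1 task follows Hotel, putting Hotel no later than position 6. That position is achievable by scheduling everything else first.

6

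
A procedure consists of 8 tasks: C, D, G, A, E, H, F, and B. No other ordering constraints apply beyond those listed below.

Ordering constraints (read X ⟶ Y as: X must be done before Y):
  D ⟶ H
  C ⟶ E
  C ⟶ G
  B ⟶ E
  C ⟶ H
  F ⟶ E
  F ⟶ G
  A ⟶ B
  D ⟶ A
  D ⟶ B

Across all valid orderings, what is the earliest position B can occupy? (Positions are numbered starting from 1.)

3

Working backwards through the constraints from B, its full set of required predecessors is D, A — 2 of them.
With 2 mandatory predecessors, the earliest B can sit is position 2+1 = 3, and placing just those 2 first achieves it.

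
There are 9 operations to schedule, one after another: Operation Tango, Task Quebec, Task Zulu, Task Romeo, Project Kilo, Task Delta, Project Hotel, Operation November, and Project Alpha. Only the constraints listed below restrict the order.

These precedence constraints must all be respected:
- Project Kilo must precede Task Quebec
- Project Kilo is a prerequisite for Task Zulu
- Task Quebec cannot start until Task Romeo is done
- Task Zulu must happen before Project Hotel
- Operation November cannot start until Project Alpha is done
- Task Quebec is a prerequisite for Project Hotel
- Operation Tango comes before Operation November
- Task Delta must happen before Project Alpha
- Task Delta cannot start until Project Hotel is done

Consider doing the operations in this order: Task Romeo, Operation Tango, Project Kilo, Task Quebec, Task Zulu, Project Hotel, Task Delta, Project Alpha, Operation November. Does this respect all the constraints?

Yes

Checking each listed constraint against this order: for instance, Operation Tango is in position 2 and Operation November in position 9, so that constraint holds — and the remaining constraints check out the same way.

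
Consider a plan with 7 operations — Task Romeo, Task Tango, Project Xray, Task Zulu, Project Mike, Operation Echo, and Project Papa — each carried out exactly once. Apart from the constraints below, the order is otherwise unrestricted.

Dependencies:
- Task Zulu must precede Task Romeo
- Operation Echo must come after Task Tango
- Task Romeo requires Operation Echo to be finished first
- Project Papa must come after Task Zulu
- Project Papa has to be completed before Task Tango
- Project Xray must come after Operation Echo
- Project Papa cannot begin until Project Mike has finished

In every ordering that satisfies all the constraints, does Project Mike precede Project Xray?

There is a constraint chain Project Mike → Project Papa → Task Tango → Operation Echo → Project Xray.
So Project Mike must precede Project Xray in any valid ordering.

Yes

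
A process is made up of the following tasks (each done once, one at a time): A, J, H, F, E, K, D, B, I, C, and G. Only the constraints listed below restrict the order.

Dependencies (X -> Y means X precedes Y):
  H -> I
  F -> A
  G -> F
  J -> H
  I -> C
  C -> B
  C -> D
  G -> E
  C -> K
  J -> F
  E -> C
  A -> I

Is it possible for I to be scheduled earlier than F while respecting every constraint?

There is a dependency chain F → A → I, so I always comes after F.
Hence I can never be scheduled before F.

No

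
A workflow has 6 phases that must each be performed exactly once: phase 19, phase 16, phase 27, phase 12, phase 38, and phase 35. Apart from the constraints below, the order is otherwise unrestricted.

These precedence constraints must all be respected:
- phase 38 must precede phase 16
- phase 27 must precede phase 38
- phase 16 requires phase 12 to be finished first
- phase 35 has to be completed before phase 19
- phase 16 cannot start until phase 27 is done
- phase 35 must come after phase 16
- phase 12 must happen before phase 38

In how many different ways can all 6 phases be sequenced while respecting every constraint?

2

The phases with no prerequisites are phase 27, phase 12; any of them can be placed first.
Enumerating by repeatedly choosing an available phase (one whose prerequisites are all placed) gives 2 distinct complete orderings.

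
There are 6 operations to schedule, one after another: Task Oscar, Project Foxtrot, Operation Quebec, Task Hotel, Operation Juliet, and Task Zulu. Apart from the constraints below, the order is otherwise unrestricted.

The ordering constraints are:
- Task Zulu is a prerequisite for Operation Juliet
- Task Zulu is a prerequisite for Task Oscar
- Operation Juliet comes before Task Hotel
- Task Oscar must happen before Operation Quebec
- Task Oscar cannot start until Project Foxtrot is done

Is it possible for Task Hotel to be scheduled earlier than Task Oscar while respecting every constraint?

Yes

No chain of constraints runs from Task Oscar to Task Hotel, so Task Oscar is not required to come first.
That means at least one valid schedule has Task Hotel before Task Oscar.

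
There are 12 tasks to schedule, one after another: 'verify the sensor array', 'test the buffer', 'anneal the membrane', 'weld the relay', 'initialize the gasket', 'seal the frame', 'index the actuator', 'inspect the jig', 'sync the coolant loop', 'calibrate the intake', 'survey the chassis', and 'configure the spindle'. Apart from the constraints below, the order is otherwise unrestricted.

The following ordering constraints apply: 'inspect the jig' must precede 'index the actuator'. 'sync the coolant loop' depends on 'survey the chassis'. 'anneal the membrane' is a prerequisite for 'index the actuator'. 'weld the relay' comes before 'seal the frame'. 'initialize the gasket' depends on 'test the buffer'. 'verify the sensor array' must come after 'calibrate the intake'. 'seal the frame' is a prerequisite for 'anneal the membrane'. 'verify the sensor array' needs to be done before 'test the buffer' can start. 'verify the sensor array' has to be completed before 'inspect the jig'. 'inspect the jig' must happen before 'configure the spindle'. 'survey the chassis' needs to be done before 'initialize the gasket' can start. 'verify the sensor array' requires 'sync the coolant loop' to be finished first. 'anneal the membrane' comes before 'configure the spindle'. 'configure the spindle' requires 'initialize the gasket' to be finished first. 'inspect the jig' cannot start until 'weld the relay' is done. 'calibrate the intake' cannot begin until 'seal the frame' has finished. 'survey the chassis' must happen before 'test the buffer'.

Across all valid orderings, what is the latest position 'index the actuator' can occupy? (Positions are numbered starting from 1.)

No constraint forces any task after 'index the actuator', so it can be placed last, in position 12.

12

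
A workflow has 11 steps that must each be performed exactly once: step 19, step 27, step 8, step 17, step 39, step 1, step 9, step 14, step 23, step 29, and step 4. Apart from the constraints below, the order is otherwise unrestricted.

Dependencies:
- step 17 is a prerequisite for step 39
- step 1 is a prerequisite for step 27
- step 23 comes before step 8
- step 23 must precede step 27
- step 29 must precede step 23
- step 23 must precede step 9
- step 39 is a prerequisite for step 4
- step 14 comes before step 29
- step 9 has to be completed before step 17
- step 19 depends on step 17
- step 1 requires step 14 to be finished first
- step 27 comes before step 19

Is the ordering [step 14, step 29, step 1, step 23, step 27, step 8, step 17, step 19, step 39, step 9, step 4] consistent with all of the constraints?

No

In the proposed order, step 17 appears before step 9.
But one of the constraints requires step 9 before step 17, so this ordering violates it.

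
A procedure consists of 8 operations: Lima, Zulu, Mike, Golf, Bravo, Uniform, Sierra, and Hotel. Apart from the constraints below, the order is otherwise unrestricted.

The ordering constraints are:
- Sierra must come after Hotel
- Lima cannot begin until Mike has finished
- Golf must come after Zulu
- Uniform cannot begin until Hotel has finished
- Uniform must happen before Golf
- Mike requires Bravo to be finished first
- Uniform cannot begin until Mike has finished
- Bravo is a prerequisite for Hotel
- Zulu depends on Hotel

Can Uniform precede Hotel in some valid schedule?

No

There is a dependency chain Hotel → Uniform, so Uniform always comes after Hotel.
So no valid ordering can have Uniform before Hotel.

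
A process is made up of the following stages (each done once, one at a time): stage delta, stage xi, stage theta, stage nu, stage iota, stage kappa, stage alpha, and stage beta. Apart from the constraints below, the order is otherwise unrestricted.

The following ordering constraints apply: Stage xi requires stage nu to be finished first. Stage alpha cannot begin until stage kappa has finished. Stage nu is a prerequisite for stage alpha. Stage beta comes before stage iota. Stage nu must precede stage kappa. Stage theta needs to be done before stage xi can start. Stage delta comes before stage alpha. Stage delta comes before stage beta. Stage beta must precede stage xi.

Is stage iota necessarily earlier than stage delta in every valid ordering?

No

There is a chain stage delta → stage beta → stage iota, which puts stage delta before stage iota.
So stage iota never precedes stage delta.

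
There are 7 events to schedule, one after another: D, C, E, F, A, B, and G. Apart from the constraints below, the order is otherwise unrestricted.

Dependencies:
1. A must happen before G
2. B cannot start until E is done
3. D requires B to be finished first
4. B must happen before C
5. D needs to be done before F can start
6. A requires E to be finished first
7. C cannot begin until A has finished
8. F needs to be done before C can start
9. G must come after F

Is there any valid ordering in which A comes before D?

No chain of constraints runs from D to A, so D is not required to come first.
That means at least one valid schedule has A before D.

Yes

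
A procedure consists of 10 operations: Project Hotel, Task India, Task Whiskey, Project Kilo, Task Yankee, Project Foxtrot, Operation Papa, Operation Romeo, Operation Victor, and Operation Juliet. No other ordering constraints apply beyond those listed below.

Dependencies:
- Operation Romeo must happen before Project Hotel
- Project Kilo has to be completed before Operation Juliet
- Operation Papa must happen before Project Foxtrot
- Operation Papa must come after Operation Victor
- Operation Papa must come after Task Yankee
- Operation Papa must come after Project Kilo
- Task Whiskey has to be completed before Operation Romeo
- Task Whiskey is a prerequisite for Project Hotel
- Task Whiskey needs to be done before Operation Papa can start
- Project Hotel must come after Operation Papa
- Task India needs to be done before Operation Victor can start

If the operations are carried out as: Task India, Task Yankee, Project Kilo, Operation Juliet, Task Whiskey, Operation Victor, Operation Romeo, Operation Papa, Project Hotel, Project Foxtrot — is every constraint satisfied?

Yes

Going through the constraints one by one, each required predecessor appears earlier in the sequence than its dependent — e.g. Task Yankee (position 2) is before Operation Papa (position 8), as required.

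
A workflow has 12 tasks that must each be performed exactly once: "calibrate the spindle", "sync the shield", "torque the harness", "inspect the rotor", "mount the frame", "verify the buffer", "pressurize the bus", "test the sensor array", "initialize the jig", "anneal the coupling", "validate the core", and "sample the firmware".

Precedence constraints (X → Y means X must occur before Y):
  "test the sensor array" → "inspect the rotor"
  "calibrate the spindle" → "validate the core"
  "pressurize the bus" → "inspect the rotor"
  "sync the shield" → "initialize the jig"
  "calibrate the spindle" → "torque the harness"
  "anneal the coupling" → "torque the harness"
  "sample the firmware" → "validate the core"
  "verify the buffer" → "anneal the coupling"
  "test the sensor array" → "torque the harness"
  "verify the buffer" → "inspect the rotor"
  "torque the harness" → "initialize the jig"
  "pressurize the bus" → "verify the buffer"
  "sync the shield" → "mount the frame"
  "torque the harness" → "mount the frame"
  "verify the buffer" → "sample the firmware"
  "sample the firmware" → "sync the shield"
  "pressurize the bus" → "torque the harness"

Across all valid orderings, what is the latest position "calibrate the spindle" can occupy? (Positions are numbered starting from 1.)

The tasks that are forced after "calibrate the spindle", directly or by a chain of constraints, are "torque the harness", "mount the frame", "initialize the jig", "validate the core". That's 4 tasks.
So at least 4 tasks follow "calibrate the spindle", putting "calibrate the spindle" no later than position 8. That position is achievable by scheduling everything else first.

8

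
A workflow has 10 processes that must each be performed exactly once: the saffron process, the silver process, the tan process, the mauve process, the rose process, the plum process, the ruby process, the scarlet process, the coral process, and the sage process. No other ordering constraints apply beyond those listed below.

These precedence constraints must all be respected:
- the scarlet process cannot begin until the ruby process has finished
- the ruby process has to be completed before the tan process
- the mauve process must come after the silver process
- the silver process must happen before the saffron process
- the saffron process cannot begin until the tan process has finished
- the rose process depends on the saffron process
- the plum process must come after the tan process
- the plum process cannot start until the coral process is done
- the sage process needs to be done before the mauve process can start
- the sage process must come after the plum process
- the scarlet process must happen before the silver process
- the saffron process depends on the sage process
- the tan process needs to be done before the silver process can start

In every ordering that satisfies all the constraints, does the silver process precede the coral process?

No chain of constraints connects the silver process to the coral process in either direction.
A valid ordering placing the coral process before the silver process exists, so the answer is no.

No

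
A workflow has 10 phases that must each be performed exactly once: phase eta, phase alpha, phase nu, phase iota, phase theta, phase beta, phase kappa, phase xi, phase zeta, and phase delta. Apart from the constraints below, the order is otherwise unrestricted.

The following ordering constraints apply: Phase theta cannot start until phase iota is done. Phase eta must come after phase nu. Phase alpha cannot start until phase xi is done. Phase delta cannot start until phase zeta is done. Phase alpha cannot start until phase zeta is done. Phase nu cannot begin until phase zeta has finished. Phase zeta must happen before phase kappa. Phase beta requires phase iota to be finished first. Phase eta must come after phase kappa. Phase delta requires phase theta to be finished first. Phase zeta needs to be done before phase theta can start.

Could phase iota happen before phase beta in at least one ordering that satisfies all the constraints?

Every valid ordering already has phase iota before phase beta (the constraints require it), so in particular at least one does.

Yes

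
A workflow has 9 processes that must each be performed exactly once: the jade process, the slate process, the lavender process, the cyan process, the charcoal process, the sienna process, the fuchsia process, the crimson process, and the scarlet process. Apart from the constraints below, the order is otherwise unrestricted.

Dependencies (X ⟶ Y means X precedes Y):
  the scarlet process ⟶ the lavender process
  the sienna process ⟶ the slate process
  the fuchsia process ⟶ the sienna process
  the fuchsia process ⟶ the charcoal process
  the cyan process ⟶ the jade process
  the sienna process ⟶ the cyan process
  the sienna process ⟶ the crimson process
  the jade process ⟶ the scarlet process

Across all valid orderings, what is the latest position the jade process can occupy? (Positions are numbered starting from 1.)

Every process that must follow the jade process has to come after it. Tracing all chains starting from the jade process, those processes are: the lavender process, the scarlet process — 2 in total.
With 2 mandatory successors out of 9 processes total, the latest slot for the jade process is 9−2 = 7, and it's reachable by doing all non-successors before the jade process.

7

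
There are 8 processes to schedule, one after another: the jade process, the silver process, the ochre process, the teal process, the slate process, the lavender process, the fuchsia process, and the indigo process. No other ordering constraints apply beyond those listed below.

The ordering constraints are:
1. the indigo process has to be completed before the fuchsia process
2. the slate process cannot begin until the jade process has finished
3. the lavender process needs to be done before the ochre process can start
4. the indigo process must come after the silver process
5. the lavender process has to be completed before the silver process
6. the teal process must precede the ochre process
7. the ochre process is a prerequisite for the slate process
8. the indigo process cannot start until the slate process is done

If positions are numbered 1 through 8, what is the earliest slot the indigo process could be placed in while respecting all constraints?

Working backwards through the constraints from the indigo process, its full set of required predecessors is the jade process, the silver process, the ochre process, the teal process, the slate process, the lavender process — 6 of them.
So at minimum 6 processes come before the indigo process, putting the indigo process no earlier than position 7. That position is achievable by scheduling exactly those predecessors first.

7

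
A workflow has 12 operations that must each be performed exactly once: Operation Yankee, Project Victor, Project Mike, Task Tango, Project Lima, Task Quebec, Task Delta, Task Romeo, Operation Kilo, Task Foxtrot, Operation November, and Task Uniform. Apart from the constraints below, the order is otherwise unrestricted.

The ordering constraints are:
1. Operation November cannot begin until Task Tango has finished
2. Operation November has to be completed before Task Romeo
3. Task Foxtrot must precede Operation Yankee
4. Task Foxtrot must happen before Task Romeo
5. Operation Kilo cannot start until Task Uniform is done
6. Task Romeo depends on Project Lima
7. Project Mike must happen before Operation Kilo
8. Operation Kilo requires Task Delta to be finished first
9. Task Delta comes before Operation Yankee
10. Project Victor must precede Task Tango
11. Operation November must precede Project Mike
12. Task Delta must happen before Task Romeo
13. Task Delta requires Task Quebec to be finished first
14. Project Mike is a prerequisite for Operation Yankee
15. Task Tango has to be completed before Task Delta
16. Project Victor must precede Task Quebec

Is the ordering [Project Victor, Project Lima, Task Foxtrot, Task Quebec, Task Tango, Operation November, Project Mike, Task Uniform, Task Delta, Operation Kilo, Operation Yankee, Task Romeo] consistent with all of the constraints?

Yes

Going through the constraints one by one, each required predecessor appears earlier in the sequence than its dependent — e.g. Project Lima (position 2) is before Task Romeo (position 12), as required.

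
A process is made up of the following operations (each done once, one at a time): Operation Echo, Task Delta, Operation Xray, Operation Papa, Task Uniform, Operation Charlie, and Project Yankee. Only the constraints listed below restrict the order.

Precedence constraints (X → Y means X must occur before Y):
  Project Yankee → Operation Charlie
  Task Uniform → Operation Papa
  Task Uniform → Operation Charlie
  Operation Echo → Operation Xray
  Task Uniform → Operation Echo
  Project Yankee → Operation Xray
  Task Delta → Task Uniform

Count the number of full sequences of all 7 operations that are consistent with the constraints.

2 operations have no prerequisites (Task Delta, Project Yankee), so any of them could come first.
Enumerating by repeatedly choosing an available operation (one whose prerequisites are all placed) gives 49 distinct complete orderings.

49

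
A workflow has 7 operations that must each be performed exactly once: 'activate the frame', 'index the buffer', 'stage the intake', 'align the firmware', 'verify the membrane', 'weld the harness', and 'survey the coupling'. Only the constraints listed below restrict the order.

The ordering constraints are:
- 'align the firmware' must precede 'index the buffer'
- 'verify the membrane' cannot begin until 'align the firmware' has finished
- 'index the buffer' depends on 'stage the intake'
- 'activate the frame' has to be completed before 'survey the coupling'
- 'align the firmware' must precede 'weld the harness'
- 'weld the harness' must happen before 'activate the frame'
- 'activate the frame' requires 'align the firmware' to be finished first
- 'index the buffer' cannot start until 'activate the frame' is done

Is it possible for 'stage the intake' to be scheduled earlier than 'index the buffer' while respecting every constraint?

The constraints force 'stage the intake' before 'index the buffer', so yes — every valid ordering has 'stage the intake' earlier.

Yes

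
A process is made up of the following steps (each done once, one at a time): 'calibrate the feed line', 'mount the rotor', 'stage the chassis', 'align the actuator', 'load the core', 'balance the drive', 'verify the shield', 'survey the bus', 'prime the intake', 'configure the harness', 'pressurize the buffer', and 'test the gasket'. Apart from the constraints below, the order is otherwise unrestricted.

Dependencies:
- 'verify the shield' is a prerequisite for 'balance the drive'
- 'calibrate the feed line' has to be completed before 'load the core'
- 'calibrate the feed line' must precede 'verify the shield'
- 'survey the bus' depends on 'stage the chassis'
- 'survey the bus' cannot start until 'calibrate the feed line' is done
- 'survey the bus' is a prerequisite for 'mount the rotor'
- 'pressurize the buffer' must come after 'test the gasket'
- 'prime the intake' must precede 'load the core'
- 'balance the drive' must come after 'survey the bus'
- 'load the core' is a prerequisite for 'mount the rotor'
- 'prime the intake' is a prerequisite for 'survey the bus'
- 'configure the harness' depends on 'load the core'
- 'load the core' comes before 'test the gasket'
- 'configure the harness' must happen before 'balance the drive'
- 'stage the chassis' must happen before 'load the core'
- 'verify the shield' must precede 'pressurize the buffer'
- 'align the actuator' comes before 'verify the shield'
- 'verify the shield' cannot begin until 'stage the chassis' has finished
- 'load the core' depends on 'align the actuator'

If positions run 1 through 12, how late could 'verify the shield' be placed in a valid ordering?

10

Following every chain forward from 'verify the shield', the steps that must come later are 'balance the drive', 'pressurize the buffer' — 2 of them.
So at least 2 steps follow 'verify the shield', putting 'verify the shield' no later than position 10. That position is achievable by scheduling everything else first.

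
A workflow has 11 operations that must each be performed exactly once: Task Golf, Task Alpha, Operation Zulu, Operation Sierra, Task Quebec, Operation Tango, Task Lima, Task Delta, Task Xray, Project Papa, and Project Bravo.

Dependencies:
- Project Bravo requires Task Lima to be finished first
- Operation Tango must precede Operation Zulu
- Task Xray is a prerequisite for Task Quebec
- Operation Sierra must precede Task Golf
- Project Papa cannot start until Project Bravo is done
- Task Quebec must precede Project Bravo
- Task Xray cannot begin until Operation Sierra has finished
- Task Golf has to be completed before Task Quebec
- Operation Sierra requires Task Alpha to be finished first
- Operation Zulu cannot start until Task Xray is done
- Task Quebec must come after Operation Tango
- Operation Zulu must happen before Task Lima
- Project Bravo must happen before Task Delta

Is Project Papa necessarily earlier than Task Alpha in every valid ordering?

In fact the dependencies run the other way: Task Alpha → Operation Sierra → Task Golf → Task Quebec → Project Bravo → Project Papa.
So Project Papa does not have to come before Task Alpha — it cannot.

No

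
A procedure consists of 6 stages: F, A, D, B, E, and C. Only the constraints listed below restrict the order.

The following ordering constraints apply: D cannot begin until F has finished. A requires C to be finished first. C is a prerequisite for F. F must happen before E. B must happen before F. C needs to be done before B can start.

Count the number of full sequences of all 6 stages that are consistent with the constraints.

C is the only stage with nothing required before it, so every ordering starts there.
Systematically extending each partial ordering one stage at a time and counting, there are 10 complete orderings.

10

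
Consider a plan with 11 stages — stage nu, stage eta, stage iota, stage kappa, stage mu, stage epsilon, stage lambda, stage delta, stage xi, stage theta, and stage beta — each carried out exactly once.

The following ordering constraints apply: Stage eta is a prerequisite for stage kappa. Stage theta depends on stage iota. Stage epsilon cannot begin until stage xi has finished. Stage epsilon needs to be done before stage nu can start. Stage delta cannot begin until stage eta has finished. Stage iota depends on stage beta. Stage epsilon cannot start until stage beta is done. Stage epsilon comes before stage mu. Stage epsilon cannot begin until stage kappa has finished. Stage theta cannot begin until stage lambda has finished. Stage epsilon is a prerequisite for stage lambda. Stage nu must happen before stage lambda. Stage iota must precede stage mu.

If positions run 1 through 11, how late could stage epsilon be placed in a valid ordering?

7

Following every chain forward from stage epsilon, the stages that must come later are stage nu, stage mu, stage lambda, stage theta — 4 of them.
So at least 4 stages follow stage epsilon, putting stage epsilon no later than position 7. That position is achievable by scheduling everything else first.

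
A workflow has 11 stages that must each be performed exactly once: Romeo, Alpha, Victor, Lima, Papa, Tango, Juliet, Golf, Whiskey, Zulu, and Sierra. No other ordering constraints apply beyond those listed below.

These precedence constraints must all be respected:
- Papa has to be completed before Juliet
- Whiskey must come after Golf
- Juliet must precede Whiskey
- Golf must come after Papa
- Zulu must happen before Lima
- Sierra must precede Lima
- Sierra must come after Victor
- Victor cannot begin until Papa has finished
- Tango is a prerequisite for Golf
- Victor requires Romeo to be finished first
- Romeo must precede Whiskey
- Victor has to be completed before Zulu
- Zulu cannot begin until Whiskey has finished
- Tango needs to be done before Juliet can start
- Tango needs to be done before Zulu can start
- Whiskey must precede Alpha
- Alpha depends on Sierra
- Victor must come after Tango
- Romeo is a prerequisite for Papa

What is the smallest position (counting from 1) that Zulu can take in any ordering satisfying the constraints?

8

The stages that are forced before Zulu, directly or transitively, are Romeo, Victor, Papa, Tango, Juliet, Golf, Whiskey. That's 7 stages.
So at minimum 7 stages come before Zulu, putting Zulu no earlier than position 8. That position is achievable by scheduling exactly those predecessors first.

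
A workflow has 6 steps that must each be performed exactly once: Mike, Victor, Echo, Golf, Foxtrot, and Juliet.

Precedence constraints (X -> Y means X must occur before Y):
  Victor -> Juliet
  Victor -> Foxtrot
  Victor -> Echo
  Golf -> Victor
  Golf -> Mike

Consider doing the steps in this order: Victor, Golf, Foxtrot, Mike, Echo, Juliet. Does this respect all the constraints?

Here Golf comes after Victor.
Since Golf is required before Victor, the ordering is invalid.

No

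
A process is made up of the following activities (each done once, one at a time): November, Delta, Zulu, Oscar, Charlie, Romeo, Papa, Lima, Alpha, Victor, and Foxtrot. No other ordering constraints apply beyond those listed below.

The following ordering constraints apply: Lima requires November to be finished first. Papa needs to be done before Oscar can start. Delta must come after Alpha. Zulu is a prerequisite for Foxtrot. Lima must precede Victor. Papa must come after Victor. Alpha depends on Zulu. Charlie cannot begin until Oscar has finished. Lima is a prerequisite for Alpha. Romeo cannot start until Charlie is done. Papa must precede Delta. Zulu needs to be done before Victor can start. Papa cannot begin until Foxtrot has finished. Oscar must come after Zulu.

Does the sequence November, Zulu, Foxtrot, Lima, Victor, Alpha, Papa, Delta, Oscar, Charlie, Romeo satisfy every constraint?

Every stated constraint is respected: Zulu sits at position 2, ahead of Oscar at position 9, and each of the other listed pairs likewise has the predecessor earlier in the sequence.

Yes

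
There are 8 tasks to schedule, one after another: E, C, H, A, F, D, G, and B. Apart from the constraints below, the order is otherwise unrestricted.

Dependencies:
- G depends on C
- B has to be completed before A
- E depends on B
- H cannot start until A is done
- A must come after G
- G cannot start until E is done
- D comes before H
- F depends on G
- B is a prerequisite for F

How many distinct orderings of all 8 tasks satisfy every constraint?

3 tasks have no prerequisites (C, D, B), so any of them could come first.
Systematically extending each partial ordering one task at a time and counting, there are 60 complete orderings.

60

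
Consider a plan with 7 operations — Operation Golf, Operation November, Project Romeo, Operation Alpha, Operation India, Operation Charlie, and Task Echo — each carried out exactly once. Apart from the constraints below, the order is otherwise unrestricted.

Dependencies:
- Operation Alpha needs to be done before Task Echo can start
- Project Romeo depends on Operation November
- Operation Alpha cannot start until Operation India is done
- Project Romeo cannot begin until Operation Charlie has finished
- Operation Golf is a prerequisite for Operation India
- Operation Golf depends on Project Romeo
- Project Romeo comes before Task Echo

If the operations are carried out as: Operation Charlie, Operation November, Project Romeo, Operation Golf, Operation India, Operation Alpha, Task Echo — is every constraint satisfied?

Yes

Checking each listed constraint against this order: for instance, Project Romeo is in position 3 and Task Echo in position 7, so that constraint holds — and the remaining constraints check out the same way.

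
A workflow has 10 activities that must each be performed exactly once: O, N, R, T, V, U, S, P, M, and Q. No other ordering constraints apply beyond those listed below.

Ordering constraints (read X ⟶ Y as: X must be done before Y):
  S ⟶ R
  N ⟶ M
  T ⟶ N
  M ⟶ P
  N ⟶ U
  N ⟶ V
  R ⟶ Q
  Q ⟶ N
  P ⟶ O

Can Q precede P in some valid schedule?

Q is actually forced before P by the constraints, so certainly some valid ordering has Q first.

Yes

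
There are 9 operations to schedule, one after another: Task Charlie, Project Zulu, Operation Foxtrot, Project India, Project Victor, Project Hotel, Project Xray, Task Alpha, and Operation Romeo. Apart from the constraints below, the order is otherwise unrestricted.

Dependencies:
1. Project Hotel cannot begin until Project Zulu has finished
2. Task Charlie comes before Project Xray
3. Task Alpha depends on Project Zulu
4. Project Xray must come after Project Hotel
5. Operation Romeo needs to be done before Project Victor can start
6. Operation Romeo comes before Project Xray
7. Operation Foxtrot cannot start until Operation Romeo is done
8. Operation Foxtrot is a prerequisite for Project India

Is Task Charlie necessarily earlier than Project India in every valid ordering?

No

Nothing in the constraints links Task Charlie and Project India; they are unordered relative to each other.
A valid ordering placing Project India before Task Charlie exists, so the answer is no.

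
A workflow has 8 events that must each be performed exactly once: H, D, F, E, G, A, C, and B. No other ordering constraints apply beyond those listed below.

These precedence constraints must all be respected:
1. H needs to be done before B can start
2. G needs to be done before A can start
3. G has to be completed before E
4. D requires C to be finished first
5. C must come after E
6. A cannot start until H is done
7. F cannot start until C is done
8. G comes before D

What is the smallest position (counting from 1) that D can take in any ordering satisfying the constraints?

4

Working backwards through the constraints from D, its full set of required predecessors is E, G, C — 3 of them.
With 3 mandatory predecessors, the earliest D can sit is position 3+1 = 4, and placing just those 3 first achieves it.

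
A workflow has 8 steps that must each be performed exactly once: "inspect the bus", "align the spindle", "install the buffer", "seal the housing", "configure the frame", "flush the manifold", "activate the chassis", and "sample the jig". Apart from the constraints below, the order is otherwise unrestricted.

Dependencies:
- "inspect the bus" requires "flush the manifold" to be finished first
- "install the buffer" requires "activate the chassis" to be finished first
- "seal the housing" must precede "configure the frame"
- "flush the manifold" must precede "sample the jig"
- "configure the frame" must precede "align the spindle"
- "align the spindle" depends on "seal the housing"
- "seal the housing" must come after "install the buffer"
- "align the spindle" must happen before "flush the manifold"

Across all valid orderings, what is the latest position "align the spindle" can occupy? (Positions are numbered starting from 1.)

5

Following every chain forward from "align the spindle", the steps that must come later are "inspect the bus", "flush the manifold", "sample the jig" — 3 of them.
With 3 mandatory successors out of 8 steps total, the latest slot for "align the spindle" is 8−3 = 5, and it's reachable by doing all non-successors before "align the spindle".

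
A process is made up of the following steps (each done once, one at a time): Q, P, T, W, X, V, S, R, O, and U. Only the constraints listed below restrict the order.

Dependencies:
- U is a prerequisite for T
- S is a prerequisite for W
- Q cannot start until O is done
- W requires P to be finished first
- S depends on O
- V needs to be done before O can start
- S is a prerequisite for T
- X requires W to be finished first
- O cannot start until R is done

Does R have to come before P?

No chain of constraints connects R to P in either direction.
There exist valid orderings with P before R, so R is not required to come first.

No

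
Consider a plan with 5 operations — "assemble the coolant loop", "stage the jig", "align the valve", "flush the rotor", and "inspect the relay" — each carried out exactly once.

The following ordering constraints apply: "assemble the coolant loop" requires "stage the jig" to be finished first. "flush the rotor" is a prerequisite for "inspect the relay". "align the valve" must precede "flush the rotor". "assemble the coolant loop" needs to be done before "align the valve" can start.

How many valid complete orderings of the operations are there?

Only "stage the jig" has no prerequisites, so it must go first.
Continuing from there, at each step only one operation has all its prerequisites placed, so the ordering is fully determined — there is exactly 1.

1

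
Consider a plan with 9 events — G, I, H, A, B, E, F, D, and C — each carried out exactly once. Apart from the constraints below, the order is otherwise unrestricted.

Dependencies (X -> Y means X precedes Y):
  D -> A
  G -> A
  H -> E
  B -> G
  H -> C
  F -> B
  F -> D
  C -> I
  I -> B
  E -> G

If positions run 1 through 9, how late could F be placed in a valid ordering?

Following every chain forward from F, the events that must come later are G, A, B, D — 4 of them.
With 4 mandatory successors out of 9 events total, the latest slot for F is 9−4 = 5, and it's reachable by doing all non-successors before F.

5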